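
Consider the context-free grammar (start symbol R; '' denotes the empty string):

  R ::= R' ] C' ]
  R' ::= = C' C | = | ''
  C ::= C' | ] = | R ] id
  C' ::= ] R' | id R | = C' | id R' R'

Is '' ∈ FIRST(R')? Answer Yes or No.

R' has an ''-production, so R' ⇒ ''.

Yes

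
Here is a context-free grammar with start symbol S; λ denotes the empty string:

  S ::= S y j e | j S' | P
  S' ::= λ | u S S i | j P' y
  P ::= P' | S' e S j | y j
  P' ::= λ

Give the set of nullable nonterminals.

Directly nullable (have an λ-production): S', P'.
S ::= P with every symbol nullable, so S is nullable.
P ::= P' with every symbol nullable, so P is nullable.

{ P, P', S, S' }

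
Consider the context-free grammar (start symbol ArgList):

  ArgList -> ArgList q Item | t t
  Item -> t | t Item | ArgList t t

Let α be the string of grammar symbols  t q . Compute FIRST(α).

t is a terminal; add {t} and stop.

{ t }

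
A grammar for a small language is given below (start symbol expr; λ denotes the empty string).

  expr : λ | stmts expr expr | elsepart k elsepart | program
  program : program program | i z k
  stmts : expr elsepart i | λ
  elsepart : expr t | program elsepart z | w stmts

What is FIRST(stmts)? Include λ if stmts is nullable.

{ i, t, w, λ }

From stmts : expr elsepart i: expr nullable, take FIRST(expr) ∪ FIRST(elsepart) = { i, t, w }.
stmts : λ contributes λ.
Union: FIRST(stmts) = { i, t, w, λ }.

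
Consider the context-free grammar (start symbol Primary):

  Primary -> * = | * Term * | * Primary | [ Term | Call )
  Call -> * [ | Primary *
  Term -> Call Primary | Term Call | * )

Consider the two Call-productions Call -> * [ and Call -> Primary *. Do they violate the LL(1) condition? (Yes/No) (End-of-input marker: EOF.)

Yes

FIRST(* [) = { * } and FIRST(Primary *) = { *, [ }.
Both contain *, so the two alternatives are not disjoint — LL(1) conflict.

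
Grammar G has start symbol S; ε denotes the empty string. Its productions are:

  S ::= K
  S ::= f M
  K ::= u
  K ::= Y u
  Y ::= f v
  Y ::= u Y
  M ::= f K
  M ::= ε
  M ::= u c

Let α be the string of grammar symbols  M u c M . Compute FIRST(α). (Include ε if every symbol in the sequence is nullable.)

{ f, u }

Add FIRST(M)\{ε} = { f, u }; M is nullable, continue.
u is a terminal; add {u} and stop.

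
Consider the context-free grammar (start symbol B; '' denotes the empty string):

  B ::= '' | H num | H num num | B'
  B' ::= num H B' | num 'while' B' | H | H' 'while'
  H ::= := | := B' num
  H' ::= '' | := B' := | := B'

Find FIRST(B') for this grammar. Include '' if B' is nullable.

{ 'while', :=, num }

B' ::= num H B' contributes {num}.
B' ::= num 'while' B' contributes {num}.
From B' ::= H: add FIRST(H) = { := }.
From B' ::= H' 'while': H' nullable, take FIRST(H') ∪ {'while'} = { 'while', := }.
Union: FIRST(B') = { 'while', :=, num }.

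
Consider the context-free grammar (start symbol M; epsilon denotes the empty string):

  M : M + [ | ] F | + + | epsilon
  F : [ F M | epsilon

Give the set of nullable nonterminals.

{ F, M }

Directly nullable (have an epsilon-production): M, F.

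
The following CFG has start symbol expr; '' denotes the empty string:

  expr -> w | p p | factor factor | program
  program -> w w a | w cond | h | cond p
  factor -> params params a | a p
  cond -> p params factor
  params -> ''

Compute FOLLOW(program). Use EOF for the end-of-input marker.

{ EOF }

In expr -> program: program is at the end, add FOLLOW(expr) = { EOF }.
Union: FOLLOW(program) = { EOF }.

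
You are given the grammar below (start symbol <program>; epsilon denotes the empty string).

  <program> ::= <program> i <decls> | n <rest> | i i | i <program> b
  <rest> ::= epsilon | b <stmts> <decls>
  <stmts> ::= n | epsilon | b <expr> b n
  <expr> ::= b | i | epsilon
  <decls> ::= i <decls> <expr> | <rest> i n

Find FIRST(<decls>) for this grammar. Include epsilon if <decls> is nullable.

<decls> ::= i <decls> <expr> contributes {i}.
From <decls> ::= <rest> i n: <rest> nullable, take FIRST(<rest>) ∪ {i} = { b, i }.
Union: FIRST(<decls>) = { b, i }.

{ b, i }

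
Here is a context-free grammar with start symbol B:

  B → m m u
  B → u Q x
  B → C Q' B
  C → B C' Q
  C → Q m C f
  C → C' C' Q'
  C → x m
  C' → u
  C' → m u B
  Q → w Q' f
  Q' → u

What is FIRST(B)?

B → m m u contributes {m}.
B → u Q x contributes {u}.
From B → C Q' B: add FIRST(C) = { m, u, w, x }.
Union: FIRST(B) = { m, u, w, x }.

{ m, u, w, x }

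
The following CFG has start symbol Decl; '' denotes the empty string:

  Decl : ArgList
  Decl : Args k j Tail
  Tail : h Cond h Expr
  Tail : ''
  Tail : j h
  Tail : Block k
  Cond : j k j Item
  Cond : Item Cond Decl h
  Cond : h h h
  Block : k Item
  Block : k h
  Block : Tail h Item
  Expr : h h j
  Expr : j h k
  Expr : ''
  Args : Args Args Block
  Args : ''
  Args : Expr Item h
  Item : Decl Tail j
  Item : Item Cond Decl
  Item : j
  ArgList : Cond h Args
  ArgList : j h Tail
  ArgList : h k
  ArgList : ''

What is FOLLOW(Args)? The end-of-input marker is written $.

In Decl : Args k j Tail: add FIRST(k j Tail) = { k }.
In Args : Args Args Block: add FIRST(Args Block) = { h, j, k }.
In Args : Args Args Block: add FIRST(Block) = { h, j, k }.
In ArgList : Cond h Args: Args is at the end, add FOLLOW(ArgList) = { $, h, j, k }.
Union: FOLLOW(Args) = { $, h, j, k }.

{ $, h, j, k }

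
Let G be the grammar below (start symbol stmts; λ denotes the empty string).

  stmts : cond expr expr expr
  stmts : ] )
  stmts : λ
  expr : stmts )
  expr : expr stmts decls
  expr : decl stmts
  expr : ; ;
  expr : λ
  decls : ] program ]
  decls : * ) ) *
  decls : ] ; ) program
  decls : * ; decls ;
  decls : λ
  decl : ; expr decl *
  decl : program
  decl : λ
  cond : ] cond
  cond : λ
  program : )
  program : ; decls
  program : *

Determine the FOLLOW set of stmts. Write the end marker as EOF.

{ EOF, ), *, ;, ] }

stmts is the start symbol, so EOF ∈ FOLLOW(stmts).
In expr : stmts ): add FIRST()) = { ) }.
In expr : expr stmts decls: add FIRST(decls)\{λ} = { *, ] }.
  Since decls is nullable, also add FOLLOW(expr) = { EOF, ), *, ;, ] }.
In expr : decl stmts: stmts is at the end, add FOLLOW(expr) = { EOF, ), *, ;, ] }.
Union: FOLLOW(stmts) = { EOF, ), *, ;, ] }.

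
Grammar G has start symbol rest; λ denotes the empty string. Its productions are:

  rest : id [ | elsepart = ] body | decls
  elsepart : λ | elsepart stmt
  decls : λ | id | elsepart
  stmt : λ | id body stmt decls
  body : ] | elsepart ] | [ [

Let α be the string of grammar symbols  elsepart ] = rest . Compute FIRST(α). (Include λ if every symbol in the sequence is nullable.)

{ ], id }

Add FIRST(elsepart)\{λ} = { id }; elsepart is nullable, continue.
] is a terminal; add {]} and stop.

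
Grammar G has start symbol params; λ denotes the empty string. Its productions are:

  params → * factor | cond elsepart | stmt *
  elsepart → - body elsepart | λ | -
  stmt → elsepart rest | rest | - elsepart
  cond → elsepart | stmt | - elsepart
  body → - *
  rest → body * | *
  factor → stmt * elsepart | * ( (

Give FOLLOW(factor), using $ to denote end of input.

{ $ }

In params → * factor: factor is at the end, add FOLLOW(params) = { $ }.
Union: FOLLOW(factor) = { $ }.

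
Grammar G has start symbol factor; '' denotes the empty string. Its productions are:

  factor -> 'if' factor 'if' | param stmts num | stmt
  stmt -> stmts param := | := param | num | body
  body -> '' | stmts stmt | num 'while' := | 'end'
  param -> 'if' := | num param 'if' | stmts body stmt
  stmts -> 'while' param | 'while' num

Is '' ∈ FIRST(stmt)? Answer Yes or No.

Yes

stmt -> body and each of body is nullable, so stmt ⇒* ''.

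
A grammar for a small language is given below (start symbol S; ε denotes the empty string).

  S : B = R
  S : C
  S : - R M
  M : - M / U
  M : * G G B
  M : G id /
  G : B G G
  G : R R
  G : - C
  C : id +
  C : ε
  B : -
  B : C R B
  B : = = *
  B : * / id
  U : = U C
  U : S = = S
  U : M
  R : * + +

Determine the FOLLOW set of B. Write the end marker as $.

In S : B = R: add FIRST(= R) = { = }.
In M : * G G B: B is at the end, add FOLLOW(M) = { $, /, =, id }.
In G : B G G: add FIRST(G G) = { *, -, =, id }.
In B : C R B: B is at the end, add FOLLOW(B) = { $, *, -, /, =, id }.
Union: FOLLOW(B) = { $, *, -, /, =, id }.

{ $, *, -, /, =, id }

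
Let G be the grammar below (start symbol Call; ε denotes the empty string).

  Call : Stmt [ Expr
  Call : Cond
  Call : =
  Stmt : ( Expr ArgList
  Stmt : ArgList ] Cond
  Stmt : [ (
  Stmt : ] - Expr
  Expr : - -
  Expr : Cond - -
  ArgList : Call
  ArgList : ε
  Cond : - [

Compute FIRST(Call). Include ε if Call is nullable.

{ (, -, =, [, ] }

From Call : Stmt [ Expr: add FIRST(Stmt) = { (, -, =, [, ] }.
From Call : Cond: add FIRST(Cond) = { - }.
Call : = contributes {=}.
Union: FIRST(Call) = { (, -, =, [, ] }.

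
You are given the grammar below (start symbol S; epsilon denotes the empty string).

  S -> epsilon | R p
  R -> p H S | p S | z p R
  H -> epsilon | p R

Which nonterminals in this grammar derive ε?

Directly nullable (have an epsilon-production): S, H.
No other nonterminal has a production whose RHS symbols are all nullable.

{ H, S }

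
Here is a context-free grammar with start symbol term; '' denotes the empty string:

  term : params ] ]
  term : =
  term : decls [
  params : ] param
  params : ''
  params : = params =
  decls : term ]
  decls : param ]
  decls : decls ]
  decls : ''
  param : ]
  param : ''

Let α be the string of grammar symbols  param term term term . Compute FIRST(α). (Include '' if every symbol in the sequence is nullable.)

{ =, [, ] }

Add FIRST(param)\{''} = { ] }; param is nullable, continue.
Add FIRST(term) = { =, [, ] }; term is not nullable, stop.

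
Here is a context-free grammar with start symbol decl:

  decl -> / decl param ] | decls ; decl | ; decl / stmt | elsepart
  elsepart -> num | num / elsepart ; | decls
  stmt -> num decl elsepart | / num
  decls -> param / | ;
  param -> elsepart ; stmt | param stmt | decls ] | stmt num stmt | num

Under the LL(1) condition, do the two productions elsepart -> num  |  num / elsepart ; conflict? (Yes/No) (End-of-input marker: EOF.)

Yes

FIRST(num) = { num } and FIRST(num / elsepart ;) = { num }.
Both contain num, so the two alternatives are not disjoint — LL(1) conflict.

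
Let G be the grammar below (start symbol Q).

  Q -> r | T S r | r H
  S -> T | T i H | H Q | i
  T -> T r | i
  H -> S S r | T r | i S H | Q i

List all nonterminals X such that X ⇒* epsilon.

{ } (none)

No nonterminal has an empty production or an RHS whose symbols are all nullable.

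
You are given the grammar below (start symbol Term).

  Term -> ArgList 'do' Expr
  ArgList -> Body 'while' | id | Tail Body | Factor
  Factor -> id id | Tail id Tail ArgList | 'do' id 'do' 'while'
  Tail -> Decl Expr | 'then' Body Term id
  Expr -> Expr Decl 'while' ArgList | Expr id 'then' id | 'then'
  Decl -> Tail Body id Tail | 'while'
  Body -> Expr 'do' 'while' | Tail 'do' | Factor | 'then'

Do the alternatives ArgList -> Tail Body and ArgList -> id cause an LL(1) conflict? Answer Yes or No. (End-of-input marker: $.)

No

FIRST(Tail Body) = { 'then', 'while' } and FIRST(id) = { id }.
The FIRST sets are disjoint and neither alternative is nullable — no conflict.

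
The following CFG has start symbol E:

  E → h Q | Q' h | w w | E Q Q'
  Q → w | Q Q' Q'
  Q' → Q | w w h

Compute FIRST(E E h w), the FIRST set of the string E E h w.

{ h, w }

Add FIRST(E) = { h, w }; E is not nullable, stop.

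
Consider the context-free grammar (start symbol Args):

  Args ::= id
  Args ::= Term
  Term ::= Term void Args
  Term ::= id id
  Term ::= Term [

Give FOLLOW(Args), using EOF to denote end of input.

{ EOF, [, void }

Args is the start symbol, so EOF ∈ FOLLOW(Args).
In Term ::= Term void Args: Args is at the end, add FOLLOW(Term) = { EOF, [, void }.
Union: FOLLOW(Args) = { EOF, [, void }.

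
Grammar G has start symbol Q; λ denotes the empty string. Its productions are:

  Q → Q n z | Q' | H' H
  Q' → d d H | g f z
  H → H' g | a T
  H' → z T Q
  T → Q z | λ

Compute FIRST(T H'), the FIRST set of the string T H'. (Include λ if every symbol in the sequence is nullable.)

Add FIRST(T)\{λ} = { d, g, z }; T is nullable, continue.
Add FIRST(H') = { z }; H' is not nullable, stop.

{ d, g, z }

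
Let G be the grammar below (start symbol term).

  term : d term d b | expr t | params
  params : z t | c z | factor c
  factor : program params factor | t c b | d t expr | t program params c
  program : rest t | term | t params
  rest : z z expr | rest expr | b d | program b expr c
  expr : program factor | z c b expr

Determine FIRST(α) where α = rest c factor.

Add FIRST(rest) = { b, c, d, t, z }; rest is not nullable, stop.

{ b, c, d, t, z }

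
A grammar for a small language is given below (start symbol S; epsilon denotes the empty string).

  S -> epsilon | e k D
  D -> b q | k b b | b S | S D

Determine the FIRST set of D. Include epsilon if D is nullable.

{ b, e, k }

D -> b q contributes {b}.
D -> k b b contributes {k}.
D -> b S contributes {b}.
From D -> S D: S nullable, take FIRST(S) ∪ FIRST(D) = { b, e, k }.
Union: FIRST(D) = { b, e, k }.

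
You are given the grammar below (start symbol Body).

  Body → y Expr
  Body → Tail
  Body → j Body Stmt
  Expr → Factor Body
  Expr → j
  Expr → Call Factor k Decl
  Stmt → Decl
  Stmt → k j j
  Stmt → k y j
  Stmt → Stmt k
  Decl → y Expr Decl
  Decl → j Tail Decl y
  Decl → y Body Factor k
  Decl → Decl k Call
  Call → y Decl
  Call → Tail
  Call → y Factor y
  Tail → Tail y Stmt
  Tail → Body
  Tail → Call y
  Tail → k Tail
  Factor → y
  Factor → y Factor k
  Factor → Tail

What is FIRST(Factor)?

{ j, k, y }

Factor → y contributes {y}.
Factor → y Factor k contributes {y}.
From Factor → Tail: add FIRST(Tail) = { j, k, y }.
Union: FIRST(Factor) = { j, k, y }.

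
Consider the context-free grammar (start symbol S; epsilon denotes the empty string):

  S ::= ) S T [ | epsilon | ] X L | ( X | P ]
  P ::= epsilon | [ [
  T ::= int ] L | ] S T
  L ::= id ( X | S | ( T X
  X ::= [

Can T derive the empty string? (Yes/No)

No

Nullable nonterminals: L, P, S.
No production of T has an RHS whose symbols are all nullable, so T is not nullable.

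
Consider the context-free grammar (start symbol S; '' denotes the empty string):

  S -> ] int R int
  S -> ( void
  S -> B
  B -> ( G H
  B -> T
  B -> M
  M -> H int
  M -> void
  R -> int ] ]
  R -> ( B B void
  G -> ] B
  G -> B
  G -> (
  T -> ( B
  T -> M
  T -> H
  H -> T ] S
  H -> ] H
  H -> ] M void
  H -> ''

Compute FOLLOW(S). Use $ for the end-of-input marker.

S is the start symbol, so $ ∈ FOLLOW(S).
In H -> T ] S: S is at the end, add FOLLOW(H) = { $, (, ], int, void }.
Union: FOLLOW(S) = { $, (, ], int, void }.

{ $, (, ], int, void }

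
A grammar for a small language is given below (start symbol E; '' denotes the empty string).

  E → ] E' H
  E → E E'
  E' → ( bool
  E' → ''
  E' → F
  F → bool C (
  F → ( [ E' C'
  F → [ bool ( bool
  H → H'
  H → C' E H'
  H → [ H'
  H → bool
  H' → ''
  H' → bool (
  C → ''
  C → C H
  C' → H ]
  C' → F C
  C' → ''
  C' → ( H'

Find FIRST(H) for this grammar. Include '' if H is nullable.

{ (, [, ], bool, '' }

From H → H': add FIRST(H') = { bool, '' } (including '' since H' is nullable).
From H → C' E H': C' nullable, take FIRST(C') ∪ FIRST(E) = { (, [, ], bool }.
H → [ H' contributes {[}.
H → bool contributes {bool}.
Union: FIRST(H) = { (, [, ], bool, '' }.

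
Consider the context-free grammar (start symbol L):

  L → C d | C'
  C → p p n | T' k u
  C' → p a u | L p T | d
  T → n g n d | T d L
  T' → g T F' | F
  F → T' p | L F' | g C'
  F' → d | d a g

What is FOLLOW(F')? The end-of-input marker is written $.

In T' → g T F': F' is at the end, add FOLLOW(T') = { k, p }.
In F → L F': F' is at the end, add FOLLOW(F) = { k, p }.
Union: FOLLOW(F') = { k, p }.

{ k, p }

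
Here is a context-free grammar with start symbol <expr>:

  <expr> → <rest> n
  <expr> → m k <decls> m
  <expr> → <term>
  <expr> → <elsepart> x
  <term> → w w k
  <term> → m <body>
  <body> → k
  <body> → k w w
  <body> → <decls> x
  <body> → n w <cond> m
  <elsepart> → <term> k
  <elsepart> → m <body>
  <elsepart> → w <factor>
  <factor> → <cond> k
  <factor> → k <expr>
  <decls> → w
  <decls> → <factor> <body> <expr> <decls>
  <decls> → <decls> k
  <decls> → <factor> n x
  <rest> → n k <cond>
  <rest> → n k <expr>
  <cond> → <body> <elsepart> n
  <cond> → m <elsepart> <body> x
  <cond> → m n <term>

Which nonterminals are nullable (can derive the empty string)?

No nonterminal has an empty production or an RHS whose symbols are all nullable.

{ } (none)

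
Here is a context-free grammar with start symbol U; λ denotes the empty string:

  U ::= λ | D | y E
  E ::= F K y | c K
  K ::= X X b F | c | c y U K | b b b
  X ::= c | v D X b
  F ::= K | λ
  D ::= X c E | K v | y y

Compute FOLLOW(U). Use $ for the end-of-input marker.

{ $, b, c, v }

U is the start symbol, so $ ∈ FOLLOW(U).
In K ::= c y U K: add FIRST(K) = { b, c, v }.
Union: FOLLOW(U) = { $, b, c, v }.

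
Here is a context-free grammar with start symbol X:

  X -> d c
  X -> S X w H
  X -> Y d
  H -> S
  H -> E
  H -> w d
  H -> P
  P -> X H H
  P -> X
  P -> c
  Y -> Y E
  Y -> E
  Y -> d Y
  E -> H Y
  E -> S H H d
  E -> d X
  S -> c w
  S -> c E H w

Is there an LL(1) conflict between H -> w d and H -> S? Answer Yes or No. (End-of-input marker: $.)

FIRST(w d) = { w } and FIRST(S) = { c }.
The FIRST sets are disjoint and neither alternative is nullable — no conflict.

No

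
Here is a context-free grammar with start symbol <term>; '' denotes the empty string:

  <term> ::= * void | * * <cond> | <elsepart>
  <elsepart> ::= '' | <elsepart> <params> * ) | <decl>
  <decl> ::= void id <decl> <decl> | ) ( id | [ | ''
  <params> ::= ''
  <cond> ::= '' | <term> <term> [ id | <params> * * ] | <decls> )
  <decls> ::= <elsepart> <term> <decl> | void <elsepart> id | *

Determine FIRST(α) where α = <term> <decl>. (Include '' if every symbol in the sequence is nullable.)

{ ), *, [, void, '' }

Add FIRST(<term>)\{''} = { ), *, [, void }; <term> is nullable, continue.
Add FIRST(<decl>)\{''} = { ), [, void }; <decl> is nullable, continue.
Every symbol is nullable, so include ''.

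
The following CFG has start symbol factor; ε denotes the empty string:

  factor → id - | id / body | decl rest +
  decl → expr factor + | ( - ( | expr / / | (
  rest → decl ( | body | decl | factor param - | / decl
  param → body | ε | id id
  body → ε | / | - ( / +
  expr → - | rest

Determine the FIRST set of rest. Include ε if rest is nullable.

From rest → decl (: add FIRST(decl) = { (, -, /, id }.
From rest → body: add FIRST(body) = { -, /, ε } (including ε since body is nullable).
From rest → decl: add FIRST(decl) = { (, -, /, id }.
From rest → factor param -: add FIRST(factor) = { (, -, /, id }.
rest → / decl contributes {/}.
Union: FIRST(rest) = { (, -, /, id, ε }.

{ (, -, /, id, ε }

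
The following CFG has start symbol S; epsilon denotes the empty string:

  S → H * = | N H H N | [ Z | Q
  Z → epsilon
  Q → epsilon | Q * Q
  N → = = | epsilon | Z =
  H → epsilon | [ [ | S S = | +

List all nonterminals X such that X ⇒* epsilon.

{ H, N, Q, S, Z }

Directly nullable (have an epsilon-production): Z, Q, N, H.
S → N H H N with every symbol nullable, so S is nullable.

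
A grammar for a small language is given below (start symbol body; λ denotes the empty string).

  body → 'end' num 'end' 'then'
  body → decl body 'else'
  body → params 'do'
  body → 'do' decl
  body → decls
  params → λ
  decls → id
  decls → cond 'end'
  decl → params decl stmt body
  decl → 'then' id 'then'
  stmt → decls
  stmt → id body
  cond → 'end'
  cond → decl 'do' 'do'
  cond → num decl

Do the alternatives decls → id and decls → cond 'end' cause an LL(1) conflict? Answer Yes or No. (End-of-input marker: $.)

FIRST(id) = { id } and FIRST(cond 'end') = { 'end', 'then', num }.
The FIRST sets are disjoint and neither alternative is nullable — no conflict.

No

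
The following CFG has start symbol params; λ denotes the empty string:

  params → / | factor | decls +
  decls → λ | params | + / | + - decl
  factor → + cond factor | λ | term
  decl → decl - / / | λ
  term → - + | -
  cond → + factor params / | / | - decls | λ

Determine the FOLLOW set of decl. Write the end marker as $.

In decls → + - decl: decl is at the end, add FOLLOW(decls) = { $, +, -, / }.
In decl → decl - / /: add FIRST(- / /) = { - }.
Union: FOLLOW(decl) = { $, +, -, / }.

{ $, +, -, / }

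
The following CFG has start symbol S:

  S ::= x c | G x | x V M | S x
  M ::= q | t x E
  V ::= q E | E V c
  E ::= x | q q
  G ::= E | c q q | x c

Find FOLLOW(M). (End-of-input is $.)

In S ::= x V M: M is at the end, add FOLLOW(S) = { $, x }.
Union: FOLLOW(M) = { $, x }.

{ $, x }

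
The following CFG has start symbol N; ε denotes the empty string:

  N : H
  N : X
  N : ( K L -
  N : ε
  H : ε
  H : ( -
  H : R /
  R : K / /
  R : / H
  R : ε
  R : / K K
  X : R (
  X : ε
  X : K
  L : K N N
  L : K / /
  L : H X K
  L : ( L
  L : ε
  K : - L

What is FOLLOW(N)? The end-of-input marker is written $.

N is the start symbol, so $ ∈ FOLLOW(N).
In L : K N N: add FIRST(N)\{ε} = { (, -, / }.
  Since N is nullable, also add FOLLOW(L) = { $, (, -, / }.
In L : K N N: N is at the end, add FOLLOW(L) = { $, (, -, / }.
Union: FOLLOW(N) = { $, (, -, / }.

{ $, (, -, / }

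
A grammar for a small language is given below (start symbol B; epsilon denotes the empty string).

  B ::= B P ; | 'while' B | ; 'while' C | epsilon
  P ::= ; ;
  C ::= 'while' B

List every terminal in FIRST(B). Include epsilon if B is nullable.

{ 'while', ;, epsilon }

From B ::= B P ;: B nullable, take FIRST(B) ∪ FIRST(P) = { 'while', ; }.
B ::= 'while' B contributes {'while'}.
B ::= ; 'while' C contributes {;}.
B ::= epsilon contributes epsilon.
Union: FIRST(B) = { 'while', ;, epsilon }.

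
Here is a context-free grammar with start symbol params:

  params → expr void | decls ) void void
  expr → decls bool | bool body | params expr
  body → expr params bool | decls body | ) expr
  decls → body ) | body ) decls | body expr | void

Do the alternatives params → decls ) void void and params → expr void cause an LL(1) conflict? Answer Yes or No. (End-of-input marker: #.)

Yes

FIRST(decls ) void void) = { ), bool, void } and FIRST(expr void) = { ), bool, void }.
Both contain ), so the two alternatives are not disjoint — LL(1) conflict.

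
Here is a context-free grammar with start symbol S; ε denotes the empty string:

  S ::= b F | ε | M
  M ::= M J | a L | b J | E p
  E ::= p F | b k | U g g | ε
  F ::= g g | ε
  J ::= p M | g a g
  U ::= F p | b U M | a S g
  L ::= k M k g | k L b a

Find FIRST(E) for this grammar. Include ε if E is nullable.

{ a, b, g, p, ε }

E ::= p F contributes {p}.
E ::= b k contributes {b}.
From E ::= U g g: add FIRST(U) = { a, b, g, p }.
E ::= ε contributes ε.
Union: FIRST(E) = { a, b, g, p, ε }.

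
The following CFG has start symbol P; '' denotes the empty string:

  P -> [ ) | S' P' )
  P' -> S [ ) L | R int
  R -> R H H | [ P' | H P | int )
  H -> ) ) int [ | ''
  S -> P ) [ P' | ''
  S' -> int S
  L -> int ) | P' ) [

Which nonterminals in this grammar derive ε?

{ H, S }

Directly nullable (have an ''-production): H, S.
No other nonterminal has a production whose RHS symbols are all nullable.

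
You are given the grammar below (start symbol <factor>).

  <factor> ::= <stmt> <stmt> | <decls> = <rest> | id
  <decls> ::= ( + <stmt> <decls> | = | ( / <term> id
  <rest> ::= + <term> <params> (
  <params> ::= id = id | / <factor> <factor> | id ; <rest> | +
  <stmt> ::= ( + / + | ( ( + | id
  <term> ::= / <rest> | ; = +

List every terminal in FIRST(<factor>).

From <factor> ::= <stmt> <stmt>: add FIRST(<stmt>) = { (, id }.
From <factor> ::= <decls> = <rest>: add FIRST(<decls>) = { (, = }.
<factor> ::= id contributes {id}.
Union: FIRST(<factor>) = { (, =, id }.

{ (, =, id }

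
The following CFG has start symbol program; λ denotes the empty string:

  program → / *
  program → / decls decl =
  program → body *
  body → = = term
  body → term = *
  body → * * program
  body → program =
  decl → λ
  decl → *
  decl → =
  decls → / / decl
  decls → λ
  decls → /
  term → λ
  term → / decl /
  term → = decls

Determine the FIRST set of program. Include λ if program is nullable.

program → / * contributes {/}.
program → / decls decl = contributes {/}.
From program → body *: add FIRST(body) = { *, /, = }.
Union: FIRST(program) = { *, /, = }.

{ *, /, = }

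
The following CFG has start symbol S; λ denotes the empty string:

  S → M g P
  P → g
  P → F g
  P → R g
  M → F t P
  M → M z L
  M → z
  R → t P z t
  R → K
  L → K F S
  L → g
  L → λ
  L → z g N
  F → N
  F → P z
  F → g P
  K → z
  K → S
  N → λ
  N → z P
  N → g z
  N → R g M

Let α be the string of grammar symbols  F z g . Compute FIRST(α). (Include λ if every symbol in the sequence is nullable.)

Add FIRST(F)\{λ} = { g, t, z }; F is nullable, continue.
z is a terminal; add {z} and stop.

{ g, t, z }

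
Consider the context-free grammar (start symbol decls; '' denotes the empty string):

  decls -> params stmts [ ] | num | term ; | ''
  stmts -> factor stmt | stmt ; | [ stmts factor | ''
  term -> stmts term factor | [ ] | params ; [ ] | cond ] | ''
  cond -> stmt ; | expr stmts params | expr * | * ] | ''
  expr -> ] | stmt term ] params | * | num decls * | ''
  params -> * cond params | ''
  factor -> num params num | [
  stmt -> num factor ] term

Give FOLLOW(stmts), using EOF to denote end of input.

{ *, ;, [, ], num }

In decls -> params stmts [ ]: add FIRST([ ]) = { [ }.
In stmts -> [ stmts factor: add FIRST(factor) = { [, num }.
In term -> stmts term factor: add FIRST(term factor) = { *, ;, [, ], num }.
In cond -> expr stmts params: add FIRST(params)\{''} = { * }.
  Since params is nullable, also add FOLLOW(cond) = { *, ;, [, ], num }.
Union: FOLLOW(stmts) = { *, ;, [, ], num }.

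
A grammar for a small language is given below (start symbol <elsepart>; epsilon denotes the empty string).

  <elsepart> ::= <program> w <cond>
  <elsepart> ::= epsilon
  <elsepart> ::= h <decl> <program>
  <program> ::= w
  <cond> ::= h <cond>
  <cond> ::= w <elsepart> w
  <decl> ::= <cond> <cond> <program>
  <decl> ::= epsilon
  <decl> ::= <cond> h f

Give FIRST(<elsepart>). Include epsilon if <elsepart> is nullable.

{ h, w, epsilon }

From <elsepart> ::= <program> w <cond>: add FIRST(<program>) = { w }.
<elsepart> ::= epsilon contributes epsilon.
<elsepart> ::= h <decl> <program> contributes {h}.
Union: FIRST(<elsepart>) = { h, w, epsilon }.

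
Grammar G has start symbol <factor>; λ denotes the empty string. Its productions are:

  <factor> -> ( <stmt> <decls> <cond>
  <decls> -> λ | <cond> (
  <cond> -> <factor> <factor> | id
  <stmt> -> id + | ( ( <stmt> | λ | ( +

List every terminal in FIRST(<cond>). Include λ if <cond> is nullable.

From <cond> -> <factor> <factor>: add FIRST(<factor>) = { ( }.
<cond> -> id contributes {id}.
Union: FIRST(<cond>) = { (, id }.

{ (, id }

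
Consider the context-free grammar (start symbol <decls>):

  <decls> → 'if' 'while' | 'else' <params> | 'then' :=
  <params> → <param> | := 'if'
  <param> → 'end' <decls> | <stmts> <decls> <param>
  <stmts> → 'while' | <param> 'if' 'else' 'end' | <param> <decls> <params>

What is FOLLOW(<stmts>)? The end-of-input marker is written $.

{ 'else', 'if', 'then' }

In <param> → <stmts> <decls> <param>: add FIRST(<decls> <param>) = { 'else', 'if', 'then' }.
Union: FOLLOW(<stmts>) = { 'else', 'if', 'then' }.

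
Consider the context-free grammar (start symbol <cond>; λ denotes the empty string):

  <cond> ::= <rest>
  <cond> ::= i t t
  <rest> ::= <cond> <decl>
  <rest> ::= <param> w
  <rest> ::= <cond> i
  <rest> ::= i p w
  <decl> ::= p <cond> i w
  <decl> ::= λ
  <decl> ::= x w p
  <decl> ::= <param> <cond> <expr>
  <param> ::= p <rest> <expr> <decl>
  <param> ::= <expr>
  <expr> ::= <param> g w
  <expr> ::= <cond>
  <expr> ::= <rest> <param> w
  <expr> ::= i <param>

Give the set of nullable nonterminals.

Directly nullable (have an λ-production): <decl>.
No other nonterminal has a production whose RHS symbols are all nullable.

{ <decl> }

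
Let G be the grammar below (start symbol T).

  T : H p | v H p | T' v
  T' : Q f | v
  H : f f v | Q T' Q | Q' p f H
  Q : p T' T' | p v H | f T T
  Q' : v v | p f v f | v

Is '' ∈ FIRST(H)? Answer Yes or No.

No

No nonterminal in this grammar is nullable.
No production of H has an RHS whose symbols are all nullable, so H is not nullable.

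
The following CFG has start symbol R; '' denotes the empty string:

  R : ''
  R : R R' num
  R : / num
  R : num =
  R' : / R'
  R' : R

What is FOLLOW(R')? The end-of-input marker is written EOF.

{ num }

In R : R R' num: add FIRST(num) = { num }.
In R' : / R': R' is at the end, add FOLLOW(R') = { num }.
Union: FOLLOW(R') = { num }.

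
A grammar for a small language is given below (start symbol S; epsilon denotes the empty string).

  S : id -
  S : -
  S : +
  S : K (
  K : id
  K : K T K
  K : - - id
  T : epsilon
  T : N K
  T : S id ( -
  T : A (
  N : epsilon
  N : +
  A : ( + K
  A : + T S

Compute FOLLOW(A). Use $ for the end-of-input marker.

In T : A (: add FIRST(() = { ( }.
Union: FOLLOW(A) = { ( }.

{ ( }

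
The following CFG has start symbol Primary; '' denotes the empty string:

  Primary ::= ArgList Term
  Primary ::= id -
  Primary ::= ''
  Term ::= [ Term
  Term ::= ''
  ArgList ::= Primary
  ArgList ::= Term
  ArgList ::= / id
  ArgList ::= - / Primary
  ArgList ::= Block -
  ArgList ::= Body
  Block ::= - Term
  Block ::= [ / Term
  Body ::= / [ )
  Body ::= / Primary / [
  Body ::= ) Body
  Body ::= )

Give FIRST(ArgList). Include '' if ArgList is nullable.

From ArgList ::= Primary: add FIRST(Primary) = { ), -, /, [, id, '' } (including '' since Primary is nullable).
From ArgList ::= Term: add FIRST(Term) = { [, '' } (including '' since Term is nullable).
ArgList ::= / id contributes {/}.
ArgList ::= - / Primary contributes {-}.
From ArgList ::= Block -: add FIRST(Block) = { -, [ }.
From ArgList ::= Body: add FIRST(Body) = { ), / }.
Union: FIRST(ArgList) = { ), -, /, [, id, '' }.

{ ), -, /, [, id, '' }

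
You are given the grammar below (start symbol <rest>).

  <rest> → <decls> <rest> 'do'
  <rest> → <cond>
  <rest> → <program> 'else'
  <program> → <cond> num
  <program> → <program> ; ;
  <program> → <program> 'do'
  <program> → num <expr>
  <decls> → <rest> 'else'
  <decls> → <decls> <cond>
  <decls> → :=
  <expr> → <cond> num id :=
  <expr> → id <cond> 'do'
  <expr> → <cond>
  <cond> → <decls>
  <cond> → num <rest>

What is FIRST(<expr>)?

{ :=, id, num }

From <expr> → <cond> num id :=: add FIRST(<cond>) = { :=, num }.
<expr> → id <cond> 'do' contributes {id}.
From <expr> → <cond>: add FIRST(<cond>) = { :=, num }.
Union: FIRST(<expr>) = { :=, id, num }.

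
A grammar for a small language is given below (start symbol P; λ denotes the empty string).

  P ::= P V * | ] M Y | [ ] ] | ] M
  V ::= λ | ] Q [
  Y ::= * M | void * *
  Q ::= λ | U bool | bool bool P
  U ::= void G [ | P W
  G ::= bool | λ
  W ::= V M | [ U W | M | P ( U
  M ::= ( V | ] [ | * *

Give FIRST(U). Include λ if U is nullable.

{ [, ], void }

U ::= void G [ contributes {void}.
From U ::= P W: add FIRST(P) = { [, ] }.
Union: FIRST(U) = { [, ], void }.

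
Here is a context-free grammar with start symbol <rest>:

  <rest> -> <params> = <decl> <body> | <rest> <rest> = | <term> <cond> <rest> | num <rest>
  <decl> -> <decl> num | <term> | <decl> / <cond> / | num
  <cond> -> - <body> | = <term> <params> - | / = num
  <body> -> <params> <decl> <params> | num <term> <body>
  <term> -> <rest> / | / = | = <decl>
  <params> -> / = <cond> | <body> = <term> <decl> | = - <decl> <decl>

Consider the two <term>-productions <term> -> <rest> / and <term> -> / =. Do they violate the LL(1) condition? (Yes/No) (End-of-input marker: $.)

FIRST(<rest> /) = { /, =, num } and FIRST(/ =) = { / }.
Both contain /, so the two alternatives are not disjoint — LL(1) conflict.

Yes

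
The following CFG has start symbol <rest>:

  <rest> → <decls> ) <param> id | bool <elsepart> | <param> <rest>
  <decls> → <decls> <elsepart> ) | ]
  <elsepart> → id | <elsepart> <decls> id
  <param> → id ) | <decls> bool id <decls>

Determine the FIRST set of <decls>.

From <decls> → <decls> <elsepart> ): add FIRST(<decls>) = { ] }.
<decls> → ] contributes {]}.
Union: FIRST(<decls>) = { ] }.

{ ] }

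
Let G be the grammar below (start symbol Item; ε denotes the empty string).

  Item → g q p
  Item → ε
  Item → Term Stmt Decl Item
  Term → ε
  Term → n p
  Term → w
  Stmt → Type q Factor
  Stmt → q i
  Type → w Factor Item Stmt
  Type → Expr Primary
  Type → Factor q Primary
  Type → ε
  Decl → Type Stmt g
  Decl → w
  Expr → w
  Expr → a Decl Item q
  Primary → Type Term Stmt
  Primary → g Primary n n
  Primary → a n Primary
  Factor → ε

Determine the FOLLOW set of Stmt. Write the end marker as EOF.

{ a, g, n, q, w }

In Item → Term Stmt Decl Item: add FIRST(Decl Item) = { a, q, w }.
In Type → w Factor Item Stmt: Stmt is at the end, add FOLLOW(Type) = { a, n, q, w }.
In Decl → Type Stmt g: add FIRST(g) = { g }.
In Primary → Type Term Stmt: Stmt is at the end, add FOLLOW(Primary) = { a, n, q, w }.
Union: FOLLOW(Stmt) = { a, g, n, q, w }.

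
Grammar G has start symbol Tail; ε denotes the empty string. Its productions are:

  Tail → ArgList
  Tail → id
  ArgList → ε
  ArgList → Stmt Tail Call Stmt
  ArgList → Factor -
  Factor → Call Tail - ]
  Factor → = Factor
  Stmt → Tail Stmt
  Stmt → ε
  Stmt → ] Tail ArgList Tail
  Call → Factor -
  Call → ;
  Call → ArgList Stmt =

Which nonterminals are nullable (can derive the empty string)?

{ ArgList, Stmt, Tail }

Directly nullable (have an ε-production): ArgList, Stmt.
Tail → ArgList with every symbol nullable, so Tail is nullable.
No other nonterminal has a production whose RHS symbols are all nullable.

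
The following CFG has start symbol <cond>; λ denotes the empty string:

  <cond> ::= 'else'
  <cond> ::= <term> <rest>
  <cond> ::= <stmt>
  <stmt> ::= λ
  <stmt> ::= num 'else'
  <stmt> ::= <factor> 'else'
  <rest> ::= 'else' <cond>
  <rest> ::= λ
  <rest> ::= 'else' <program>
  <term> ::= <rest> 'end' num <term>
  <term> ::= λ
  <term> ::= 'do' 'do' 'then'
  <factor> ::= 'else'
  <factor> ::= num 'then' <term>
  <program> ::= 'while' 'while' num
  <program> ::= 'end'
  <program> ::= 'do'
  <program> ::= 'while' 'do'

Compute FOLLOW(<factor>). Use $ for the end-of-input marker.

{ 'else' }

In <stmt> ::= <factor> 'else': add FIRST('else') = { 'else' }.
Union: FOLLOW(<factor>) = { 'else' }.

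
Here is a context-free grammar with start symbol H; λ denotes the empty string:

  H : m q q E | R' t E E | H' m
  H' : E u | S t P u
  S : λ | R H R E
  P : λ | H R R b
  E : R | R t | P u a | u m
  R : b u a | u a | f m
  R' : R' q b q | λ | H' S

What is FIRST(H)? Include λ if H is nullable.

H : m q q E contributes {m}.
From H : R' t E E: R' nullable, take FIRST(R') ∪ {t} = { b, f, m, q, t, u }.
From H : H' m: add FIRST(H') = { b, f, m, q, t, u }.
Union: FIRST(H) = { b, f, m, q, t, u }.

{ b, f, m, q, t, u }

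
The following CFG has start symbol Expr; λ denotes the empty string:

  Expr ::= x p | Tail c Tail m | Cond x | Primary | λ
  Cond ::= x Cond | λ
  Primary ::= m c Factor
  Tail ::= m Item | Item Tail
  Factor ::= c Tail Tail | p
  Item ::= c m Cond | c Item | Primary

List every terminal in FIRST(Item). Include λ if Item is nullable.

{ c, m }

Item ::= c m Cond contributes {c}.
Item ::= c Item contributes {c}.
From Item ::= Primary: add FIRST(Primary) = { m }.
Union: FIRST(Item) = { c, m }.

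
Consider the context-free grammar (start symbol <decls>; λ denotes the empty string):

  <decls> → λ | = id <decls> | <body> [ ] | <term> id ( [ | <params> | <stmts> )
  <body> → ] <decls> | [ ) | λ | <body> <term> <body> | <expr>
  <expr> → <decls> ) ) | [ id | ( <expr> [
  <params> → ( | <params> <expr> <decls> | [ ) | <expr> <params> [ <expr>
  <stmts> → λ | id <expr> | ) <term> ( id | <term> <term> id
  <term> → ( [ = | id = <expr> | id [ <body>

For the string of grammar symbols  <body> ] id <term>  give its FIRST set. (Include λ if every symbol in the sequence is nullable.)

Add FIRST(<body>)\{λ} = { (, ), =, [, ], id }; <body> is nullable, continue.
] is a terminal; add {]} and stop.

{ (, ), =, [, ], id }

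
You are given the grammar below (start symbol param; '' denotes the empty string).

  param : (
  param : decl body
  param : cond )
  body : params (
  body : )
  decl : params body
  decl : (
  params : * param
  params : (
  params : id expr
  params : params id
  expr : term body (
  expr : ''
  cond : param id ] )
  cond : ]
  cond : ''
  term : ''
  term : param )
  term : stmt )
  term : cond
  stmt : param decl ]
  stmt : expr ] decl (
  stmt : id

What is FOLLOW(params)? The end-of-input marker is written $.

{ (, ), *, id }

In body : params (: add FIRST(() = { ( }.
In decl : params body: add FIRST(body) = { (, ), *, id }.
In params : params id: add FIRST(id) = { id }.
Union: FOLLOW(params) = { (, ), *, id }.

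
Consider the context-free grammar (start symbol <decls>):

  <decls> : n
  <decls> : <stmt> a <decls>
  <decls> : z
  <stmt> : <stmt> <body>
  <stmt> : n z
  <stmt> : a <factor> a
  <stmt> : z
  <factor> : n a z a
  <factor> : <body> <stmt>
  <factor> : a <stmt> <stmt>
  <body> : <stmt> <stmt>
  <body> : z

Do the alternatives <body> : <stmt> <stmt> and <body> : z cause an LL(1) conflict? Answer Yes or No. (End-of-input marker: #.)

Yes

FIRST(<stmt> <stmt>) = { a, n, z } and FIRST(z) = { z }.
Both contain z, so the two alternatives are not disjoint — LL(1) conflict.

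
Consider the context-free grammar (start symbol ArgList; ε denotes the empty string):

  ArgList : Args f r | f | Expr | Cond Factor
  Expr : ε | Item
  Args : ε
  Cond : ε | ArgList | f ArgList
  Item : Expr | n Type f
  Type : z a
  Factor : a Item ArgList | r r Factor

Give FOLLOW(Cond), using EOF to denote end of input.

In ArgList : Cond Factor: add FIRST(Factor) = { a, r }.
Union: FOLLOW(Cond) = { a, r }.

{ a, r }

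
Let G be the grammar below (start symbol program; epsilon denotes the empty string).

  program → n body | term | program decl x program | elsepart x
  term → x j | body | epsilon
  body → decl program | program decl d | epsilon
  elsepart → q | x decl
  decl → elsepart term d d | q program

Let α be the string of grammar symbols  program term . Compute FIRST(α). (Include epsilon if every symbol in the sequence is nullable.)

Add FIRST(program)\{epsilon} = { n, q, x }; program is nullable, continue.
Add FIRST(term)\{epsilon} = { n, q, x }; term is nullable, continue.
Every symbol is nullable, so include epsilon.

{ n, q, x, epsilon }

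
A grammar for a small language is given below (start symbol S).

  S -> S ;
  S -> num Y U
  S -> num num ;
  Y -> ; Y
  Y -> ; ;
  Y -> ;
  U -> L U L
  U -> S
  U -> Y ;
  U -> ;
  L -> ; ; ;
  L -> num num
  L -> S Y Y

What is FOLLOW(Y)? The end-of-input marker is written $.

In S -> num Y U: add FIRST(U) = { ;, num }.
In Y -> ; Y: Y is at the end, add FOLLOW(Y) = { $, ;, num }.
In U -> Y ;: add FIRST(;) = { ; }.
In L -> S Y Y: add FIRST(Y) = { ; }.
In L -> S Y Y: Y is at the end, add FOLLOW(L) = { $, ;, num }.
Union: FOLLOW(Y) = { $, ;, num }.

{ $, ;, num }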